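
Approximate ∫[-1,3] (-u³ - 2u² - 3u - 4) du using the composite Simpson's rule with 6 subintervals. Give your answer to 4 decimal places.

h = (3 − (-1))/6 = 0.666667.
Nodes u₀,…,u₆ = -1, -0.333333, 0.333333, 1, 1.666667, 2.333333, 3.
f(u) = -u³ - 2u² - 3u - 4: f₀=-2, f₁=-3.185185, f₂=-5.259259, f₃=-10, f₄=-19.185185, f₅=-34.592593, f₆=-58.
(h/3)·[f₀ + 4f₁ + 2f₂ + 4f₃ + 2f₄ + 4f₅ + f₆] = 0.222222·(-300) = -66.6667.

-66.6667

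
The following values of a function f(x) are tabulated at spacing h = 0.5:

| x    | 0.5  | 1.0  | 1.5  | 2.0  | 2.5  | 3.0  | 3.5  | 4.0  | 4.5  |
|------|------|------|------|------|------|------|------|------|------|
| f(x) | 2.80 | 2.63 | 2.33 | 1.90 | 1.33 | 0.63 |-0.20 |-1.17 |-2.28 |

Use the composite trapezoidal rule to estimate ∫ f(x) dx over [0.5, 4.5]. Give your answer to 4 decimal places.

h = 0.5, n = 8.
(h/2)·[y₀ + 2y₁ + 2y₂ + 2y₃ + 2y₄ + 2y₅ + 2y₆ + 2y₇ + y₈] = 0.25·(15.42) = 3.8550.

3.8550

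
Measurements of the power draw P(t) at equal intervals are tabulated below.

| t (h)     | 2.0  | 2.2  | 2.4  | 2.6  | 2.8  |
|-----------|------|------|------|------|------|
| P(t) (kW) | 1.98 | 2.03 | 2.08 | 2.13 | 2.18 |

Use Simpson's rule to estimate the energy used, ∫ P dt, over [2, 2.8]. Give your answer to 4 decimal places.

h = 0.2, n = 4.
(h/3)·[y₀ + 4y₁ + 2y₂ + 4y₃ + y₄] = 0.066667·(24.96) = 1.6640.

1.6640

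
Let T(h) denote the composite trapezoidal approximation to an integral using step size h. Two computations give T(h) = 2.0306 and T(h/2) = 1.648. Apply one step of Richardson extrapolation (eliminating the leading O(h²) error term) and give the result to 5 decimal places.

R = (4·T(h/2) − T(h)) / 3 = (4·1.648 − 2.0306)/3 = (4.5614)/3 = 1.52047.

1.52047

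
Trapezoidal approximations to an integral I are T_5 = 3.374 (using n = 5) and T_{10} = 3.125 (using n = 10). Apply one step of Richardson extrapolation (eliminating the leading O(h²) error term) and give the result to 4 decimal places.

3.0420

R = (4·T_{10} − T_5) / 3 = (4·3.125 − 3.374)/3 = (9.126)/3 = 3.0420.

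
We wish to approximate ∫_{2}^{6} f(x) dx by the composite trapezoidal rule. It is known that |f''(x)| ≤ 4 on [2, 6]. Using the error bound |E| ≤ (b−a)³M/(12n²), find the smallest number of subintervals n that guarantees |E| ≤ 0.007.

56

Need 256/(12n²) ≤ 0.007.
n² ≥ 256/(12·0.007) = 3047.62 ⇒ n ≥ 55.2052, so the smallest n is 56.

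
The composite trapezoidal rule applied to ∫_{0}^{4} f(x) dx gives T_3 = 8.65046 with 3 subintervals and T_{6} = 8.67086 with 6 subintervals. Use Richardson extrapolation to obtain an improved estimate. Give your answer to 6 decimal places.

8.677660

R = (4·T_{6} − T_3) / 3 = (4·8.67086 − 8.65046)/3 = (26.03298)/3 = 8.677660.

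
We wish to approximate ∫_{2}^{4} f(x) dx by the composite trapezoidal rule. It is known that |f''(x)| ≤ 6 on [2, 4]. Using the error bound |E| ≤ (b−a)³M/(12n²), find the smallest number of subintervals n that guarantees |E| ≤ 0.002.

Need 48/(12n²) ≤ 0.002.
n² ≥ 48/(12·0.002) = 2000 ⇒ n ≥ 44.7214, so the smallest n is 45.

45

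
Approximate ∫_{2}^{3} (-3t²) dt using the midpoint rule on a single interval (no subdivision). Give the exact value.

-18.75

M = (b−a)·f(2.5) = 1·(-18.75) = -18.75.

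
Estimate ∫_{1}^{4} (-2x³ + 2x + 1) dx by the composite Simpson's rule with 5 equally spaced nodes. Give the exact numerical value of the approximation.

h = (4 − 1)/4 = 0.75.
Nodes x₀,…,x₄ = 1, 1.75, 2.5, 3.25, 4.
f(x) = -2x³ + 2x + 1: f₀=1, f₁=-6.21875, f₂=-25.25, f₃=-61.15625, f₄=-119.
(h/3)·[f₀ + 4f₁ + 2f₂ + 4f₃ + f₄] = 0.25·(-438) = -109.5.

-109.5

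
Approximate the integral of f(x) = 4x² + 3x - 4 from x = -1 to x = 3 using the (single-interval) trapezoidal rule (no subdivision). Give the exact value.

76

T = (b−a)/2 · [f(-1) + f(3)] = 2·[(-3) + 41] = 76.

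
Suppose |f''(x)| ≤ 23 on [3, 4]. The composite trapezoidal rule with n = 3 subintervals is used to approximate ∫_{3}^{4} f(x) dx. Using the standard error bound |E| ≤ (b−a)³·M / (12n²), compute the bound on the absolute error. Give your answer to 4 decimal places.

|E| ≤ (1)³·23 / (12·3²) = 23/108 = 0.2130.

0.2130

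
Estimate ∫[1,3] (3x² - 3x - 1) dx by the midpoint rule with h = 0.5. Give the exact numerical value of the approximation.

h = (3 − 1)/4 = 0.5.
Midpoints m₁,…,m₄ = 1.25, 1.75, 2.25, 2.75.
f(m₁)=-0.0625, f(m₂)=2.9375, f(m₃)=7.4375, f(m₄)=13.4375.
h·[f(m₁) + f(m₂) + f(m₃) + f(m₄)] = 0.5·(23.75) = 11.875.

11.875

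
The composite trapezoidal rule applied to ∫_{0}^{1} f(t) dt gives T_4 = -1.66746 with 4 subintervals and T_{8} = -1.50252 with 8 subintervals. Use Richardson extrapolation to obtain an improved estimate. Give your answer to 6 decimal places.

R = (4·T_{8} − T_4) / 3 = (4·(-1.50252) − (-1.66746))/3 = (-4.34262)/3 = -1.447540.

-1.447540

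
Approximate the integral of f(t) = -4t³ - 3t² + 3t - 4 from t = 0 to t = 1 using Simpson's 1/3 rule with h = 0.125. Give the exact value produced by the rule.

h = (1 − 0)/8 = 0.125.
Nodes t₀,…,t₈ = 0, 0.125, 0.25, 0.375, 0.5, 0.625, 0.75, 0.875, 1.
f(t) = -4t³ - 3t² + 3t - 4: f₀=-4, f₁=-3.6796875, f₂=-3.5, f₃=-3.5078125, f₄=-3.75, f₅=-4.2734375, f₆=-5.125, f₇=-6.3515625, f₈=-8.
(h/3)·[f₀ + 4f₁ + 2f₂ + 4f₃ + 2f₄ + 4f₅ + 2f₆ + 4f₇ + f₈] = 0.041667·(-108) = -4.5.

-4.5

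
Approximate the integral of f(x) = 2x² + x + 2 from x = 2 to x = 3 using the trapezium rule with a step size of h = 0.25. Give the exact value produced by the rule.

17.1875

h = (3 − 2)/4 = 0.25.
Nodes x₀,…,x₄ = 2, 2.25, 2.5, 2.75, 3.
f(x) = 2x² + x + 2: f₀=12, f₁=14.375, f₂=17, f₃=19.875, f₄=23.
(h/2)·[f₀ + 2f₁ + 2f₂ + 2f₃ + f₄] = 0.125·(137.5) = 17.1875.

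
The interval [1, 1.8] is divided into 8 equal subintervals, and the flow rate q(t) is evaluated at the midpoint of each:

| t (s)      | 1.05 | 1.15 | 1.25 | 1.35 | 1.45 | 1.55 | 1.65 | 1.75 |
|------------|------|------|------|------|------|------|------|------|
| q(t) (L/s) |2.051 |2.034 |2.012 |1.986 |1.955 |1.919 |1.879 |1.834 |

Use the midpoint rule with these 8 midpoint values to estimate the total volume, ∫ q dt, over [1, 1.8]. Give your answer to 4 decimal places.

h = 0.1, n = 8.
h·[y(m₁) + y(m₂) + y(m₃) + y(m₄) + y(m₅) + y(m₆) + y(m₇) + y(m₈)] = 0.1·(15.670) = 1.5670.

1.5670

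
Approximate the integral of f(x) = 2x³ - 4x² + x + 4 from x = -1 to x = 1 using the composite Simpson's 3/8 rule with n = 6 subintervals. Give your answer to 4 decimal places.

h = (1 − (-1))/6 = 0.333333.
Nodes x₀,…,x₆ = -1, -0.666667, -0.333333, 0, 0.333333, 0.666667, 1.
f(x) = 2x³ - 4x² + x + 4: f₀=-3, f₁=0.962963, f₂=3.148148, f₃=4, f₄=3.962963, f₅=3.481481, f₆=3.
(3h/8)·[f₀ + 3f₁ + 3f₂ + 2f₃ + 3f₄ + 3f₅ + f₆] = 0.125·(42.666667) = 5.3333.

5.3333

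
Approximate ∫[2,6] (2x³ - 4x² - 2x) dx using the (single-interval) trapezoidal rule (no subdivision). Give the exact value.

544

T = (b−a)/2 · [f(2) + f(6)] = 2·[(-4) + 276] = 544.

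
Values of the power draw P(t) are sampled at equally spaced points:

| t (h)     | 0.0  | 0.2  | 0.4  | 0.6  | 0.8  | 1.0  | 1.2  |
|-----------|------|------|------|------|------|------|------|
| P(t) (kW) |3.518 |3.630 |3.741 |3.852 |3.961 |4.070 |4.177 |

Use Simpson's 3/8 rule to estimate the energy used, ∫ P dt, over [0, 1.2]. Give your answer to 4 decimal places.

4.6204

h = 0.2, n = 6.
(3h/8)·[y₀ + 3y₁ + 3y₂ + 2y₃ + 3y₄ + 3y₅ + y₆] = 0.075·(61.605) = 4.6204.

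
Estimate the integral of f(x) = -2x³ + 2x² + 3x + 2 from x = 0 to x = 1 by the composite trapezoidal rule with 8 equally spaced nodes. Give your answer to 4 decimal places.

h = (1 − 0)/7 = 0.142857.
Nodes x₀,…,x₇ = 0, 0.142857, 0.285714, 0.428571, 0.571429, 0.714286, 0.857143, 1.
f(x) = -2x³ + 2x² + 3x + 2: f₀=2, f₁=2.463557, f₂=2.973761, f₃=3.495627, f₄=3.994169, f₅=4.434402, f₆=4.781341, f₇=5.
(h/2)·[f₀ + 2f₁ + 2f₂ + 2f₃ + 2f₄ + 2f₅ + 2f₆ + f₇] = 0.071429·(51.285714) = 3.6633.

3.6633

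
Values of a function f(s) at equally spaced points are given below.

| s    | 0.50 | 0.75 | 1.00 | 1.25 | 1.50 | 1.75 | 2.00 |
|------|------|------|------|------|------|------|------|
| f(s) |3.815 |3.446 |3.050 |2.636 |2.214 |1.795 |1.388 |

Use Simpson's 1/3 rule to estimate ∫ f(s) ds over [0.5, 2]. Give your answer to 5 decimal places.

3.93658

h = 0.25, n = 6.
(h/3)·[y₀ + 4y₁ + 2y₂ + 4y₃ + 2y₄ + 4y₅ + y₆] = 0.083333·(47.239) = 3.93658.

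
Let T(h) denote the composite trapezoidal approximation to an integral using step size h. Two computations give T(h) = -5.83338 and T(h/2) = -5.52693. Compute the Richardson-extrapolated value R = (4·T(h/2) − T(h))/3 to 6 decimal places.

-5.424780

R = (4·T(h/2) − T(h)) / 3 = (4·(-5.52693) − (-5.83338))/3 = (-16.27434)/3 = -5.424780.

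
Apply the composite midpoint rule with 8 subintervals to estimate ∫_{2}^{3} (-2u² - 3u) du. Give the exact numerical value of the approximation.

h = (3 − 2)/8 = 0.125.
Midpoints m₁,…,m₈ = 2.0625, 2.1875, 2.3125, 2.4375, 2.5625, 2.6875, 2.8125, 2.9375.
f(m₁)=-14.6953125, f(m₂)=-16.1328125, f(m₃)=-17.6328125, f(m₄)=-19.1953125, f(m₅)=-20.8203125, f(m₆)=-22.5078125, f(m₇)=-24.2578125, f(m₈)=-26.0703125.
h·[f(m₁) + f(m₂) + f(m₃) + f(m₄) + f(m₅) + f(m₆) + f(m₇) + f(m₈)] = 0.125·(-161.3125) = -20.1640625.

-20.1640625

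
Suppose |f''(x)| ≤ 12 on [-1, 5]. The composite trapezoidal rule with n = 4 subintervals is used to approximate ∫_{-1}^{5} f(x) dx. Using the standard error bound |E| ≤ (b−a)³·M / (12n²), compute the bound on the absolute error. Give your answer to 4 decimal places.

|E| ≤ (6)³·12 / (12·4²) = 2592/192 = 13.5000.

13.5000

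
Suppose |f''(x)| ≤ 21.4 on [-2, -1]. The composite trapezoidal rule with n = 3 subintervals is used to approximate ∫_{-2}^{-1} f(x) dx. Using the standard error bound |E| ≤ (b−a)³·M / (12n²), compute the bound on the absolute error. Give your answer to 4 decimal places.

0.1981

|E| ≤ (1)³·21.4 / (12·3²) = 21.4/108 = 0.1981.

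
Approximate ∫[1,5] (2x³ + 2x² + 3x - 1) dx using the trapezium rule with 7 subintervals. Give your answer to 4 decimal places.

431.0204

h = (5 − 1)/7 = 0.571429.
Nodes x₀,…,x₇ = 1, 1.571429, 2.142857, 2.714286, 3.285714, 3.857143, 4.428571, 5.
f(x) = 2x³ + 2x² + 3x - 1: f₀=6, f₁=16.413994, f₂=34.291545, f₃=61.871720, f₄=101.393586, f₅=155.096210, f₆=225.218659, f₇=314.
(h/2)·[f₀ + 2f₁ + 2f₂ + 2f₃ + 2f₄ + 2f₅ + 2f₆ + f₇] = 0.285714·(1508.571429) = 431.0204.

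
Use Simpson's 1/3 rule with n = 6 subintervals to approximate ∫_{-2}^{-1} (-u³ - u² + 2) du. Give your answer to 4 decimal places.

h = (-1 − (-2))/6 = 0.166667.
Nodes u₀,…,u₆ = -2, -1.833333, -1.666667, -1.5, -1.333333, -1.166667, -1.
f(u) = -u³ - u² + 2: f₀=6, f₁=4.800926, f₂=3.851852, f₃=3.125, f₄=2.592593, f₅=2.226852, f₆=2.
(h/3)·[f₀ + 4f₁ + 2f₂ + 4f₃ + 2f₄ + 4f₅ + f₆] = 0.055556·(61.5) = 3.4167.

3.4167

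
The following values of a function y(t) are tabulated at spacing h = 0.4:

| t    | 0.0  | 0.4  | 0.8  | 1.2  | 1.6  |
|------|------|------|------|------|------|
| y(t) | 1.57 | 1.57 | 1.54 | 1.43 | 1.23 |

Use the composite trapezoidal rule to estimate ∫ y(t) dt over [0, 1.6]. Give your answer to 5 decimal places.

2.37600

h = 0.4, n = 4.
(h/2)·[y₀ + 2y₁ + 2y₂ + 2y₃ + y₄] = 0.2·(11.88) = 2.37600.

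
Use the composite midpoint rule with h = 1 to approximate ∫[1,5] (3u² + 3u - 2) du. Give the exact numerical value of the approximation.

h = (5 − 1)/4 = 1.
Midpoints m₁,…,m₄ = 1.5, 2.5, 3.5, 4.5.
f(m₁)=9.25, f(m₂)=24.25, f(m₃)=45.25, f(m₄)=72.25.
h·[f(m₁) + f(m₂) + f(m₃) + f(m₄)] = 1·(151) = 151.

151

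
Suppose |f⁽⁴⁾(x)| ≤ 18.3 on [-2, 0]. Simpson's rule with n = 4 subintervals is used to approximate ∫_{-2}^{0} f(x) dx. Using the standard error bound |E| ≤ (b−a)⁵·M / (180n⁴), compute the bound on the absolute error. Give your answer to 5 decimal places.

0.01271

|E| ≤ (2)⁵·18.3 / (180·4⁴) = 585.6/46080 = 0.01271.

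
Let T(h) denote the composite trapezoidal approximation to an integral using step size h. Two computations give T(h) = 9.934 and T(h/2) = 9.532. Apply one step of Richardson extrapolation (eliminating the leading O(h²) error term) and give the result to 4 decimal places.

9.3980

R = (4·T(h/2) − T(h)) / 3 = (4·9.532 − 9.934)/3 = (28.194)/3 = 9.3980.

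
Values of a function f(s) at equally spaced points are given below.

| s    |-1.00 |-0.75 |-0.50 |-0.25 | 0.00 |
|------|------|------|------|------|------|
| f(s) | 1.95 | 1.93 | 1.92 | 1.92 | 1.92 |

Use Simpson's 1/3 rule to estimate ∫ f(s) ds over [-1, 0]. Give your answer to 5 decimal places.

1.92583

h = 0.25, n = 4.
(h/3)·[y₀ + 4y₁ + 2y₂ + 4y₃ + y₄] = 0.083333·(23.11) = 1.92583.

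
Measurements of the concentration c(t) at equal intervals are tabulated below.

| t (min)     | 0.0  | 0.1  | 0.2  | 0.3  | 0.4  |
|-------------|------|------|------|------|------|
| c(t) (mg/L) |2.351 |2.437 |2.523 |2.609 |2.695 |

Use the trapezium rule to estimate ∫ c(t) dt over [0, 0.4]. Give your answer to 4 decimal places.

1.0092

h = 0.1, n = 4.
(h/2)·[y₀ + 2y₁ + 2y₂ + 2y₃ + y₄] = 0.05·(20.184) = 1.0092.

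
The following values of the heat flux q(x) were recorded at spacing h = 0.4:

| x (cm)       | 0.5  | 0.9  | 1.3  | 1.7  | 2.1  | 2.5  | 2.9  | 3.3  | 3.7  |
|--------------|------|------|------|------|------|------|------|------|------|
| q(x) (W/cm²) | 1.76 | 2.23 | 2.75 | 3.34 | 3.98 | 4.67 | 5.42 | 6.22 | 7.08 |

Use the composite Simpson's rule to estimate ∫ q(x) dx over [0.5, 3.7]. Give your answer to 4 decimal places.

13.1973

h = 0.4, n = 8.
(h/3)·[y₀ + 4y₁ + 2y₂ + 4y₃ + 2y₄ + 4y₅ + 2y₆ + 4y₇ + y₈] = 0.133333·(98.98) = 13.1973.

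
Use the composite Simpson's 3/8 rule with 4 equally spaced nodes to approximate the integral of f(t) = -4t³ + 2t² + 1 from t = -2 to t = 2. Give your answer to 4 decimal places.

14.6667

h = (2 − (-2))/3 = 1.333333.
Nodes t₀,…,t₃ = -2, -0.666667, 0.666667, 2.
f(t) = -4t³ + 2t² + 1: f₀=41, f₁=3.074074, f₂=0.703704, f₃=-23.
(3h/8)·[f₀ + 3f₁ + 3f₂ + f₃] = 0.5·(29.333333) = 14.6667.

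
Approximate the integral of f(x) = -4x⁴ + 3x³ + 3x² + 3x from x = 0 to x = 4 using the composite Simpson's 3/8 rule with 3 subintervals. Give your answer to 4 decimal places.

-554.3704

h = (4 − 0)/3 = 1.333333.
Nodes x₀,…,x₃ = 0, 1.333333, 2.666667, 4.
f(x) = -4x⁴ + 3x³ + 3x² + 3x: f₀=0, f₁=3.802469, f₂=-116.049383, f₃=-772.
(3h/8)·[f₀ + 3f₁ + 3f₂ + f₃] = 0.5·(-1108.740741) = -554.3704.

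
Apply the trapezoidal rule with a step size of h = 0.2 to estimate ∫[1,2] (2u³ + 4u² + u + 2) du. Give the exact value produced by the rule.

h = (2 − 1)/5 = 0.2.
Nodes u₀,…,u₅ = 1, 1.2, 1.4, 1.6, 1.8, 2.
f(u) = 2u³ + 4u² + u + 2: f₀=9, f₁=12.416, f₂=16.728, f₃=22.032, f₄=28.424, f₅=36.
(h/2)·[f₀ + 2f₁ + 2f₂ + 2f₃ + 2f₄ + f₅] = 0.1·(204.2) = 20.42.

20.42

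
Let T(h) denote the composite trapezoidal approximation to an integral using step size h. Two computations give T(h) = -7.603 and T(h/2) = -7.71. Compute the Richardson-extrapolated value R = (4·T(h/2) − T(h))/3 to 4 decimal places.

R = (4·T(h/2) − T(h)) / 3 = (4·(-7.71) − (-7.603))/3 = (-23.237)/3 = -7.7457.

-7.7457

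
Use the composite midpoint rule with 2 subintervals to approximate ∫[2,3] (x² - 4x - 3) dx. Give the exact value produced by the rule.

h = (3 − 2)/2 = 0.5.
Midpoints m₁,…,m₂ = 2.25, 2.75.
f(m₁)=-6.9375, f(m₂)=-6.4375.
h·[f(m₁) + f(m₂)] = 0.5·(-13.375) = -6.6875.

-6.6875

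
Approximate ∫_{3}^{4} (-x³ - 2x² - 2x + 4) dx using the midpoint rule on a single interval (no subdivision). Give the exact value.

M = (b−a)·f(3.5) = 1·(-70.375) = -70.375.

-70.375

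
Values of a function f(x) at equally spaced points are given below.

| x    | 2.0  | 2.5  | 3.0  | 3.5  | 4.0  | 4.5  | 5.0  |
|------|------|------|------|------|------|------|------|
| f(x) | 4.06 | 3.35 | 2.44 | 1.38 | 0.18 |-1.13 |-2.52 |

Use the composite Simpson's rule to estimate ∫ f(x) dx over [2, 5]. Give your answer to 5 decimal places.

h = 0.5, n = 6.
(h/3)·[y₀ + 4y₁ + 2y₂ + 4y₃ + 2y₄ + 4y₅ + y₆] = 0.166667·(21.18) = 3.53000.

3.53000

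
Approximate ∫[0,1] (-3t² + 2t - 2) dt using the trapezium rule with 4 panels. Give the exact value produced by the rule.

-2.03125

h = (1 − 0)/4 = 0.25.
Nodes t₀,…,t₄ = 0, 0.25, 0.5, 0.75, 1.
f(t) = -3t² + 2t - 2: f₀=-2, f₁=-1.6875, f₂=-1.75, f₃=-2.1875, f₄=-3.
(h/2)·[f₀ + 2f₁ + 2f₂ + 2f₃ + f₄] = 0.125·(-16.25) = -2.03125.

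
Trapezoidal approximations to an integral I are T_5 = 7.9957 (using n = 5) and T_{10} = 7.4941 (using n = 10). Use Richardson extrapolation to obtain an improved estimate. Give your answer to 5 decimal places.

7.32690

R = (4·T_{10} − T_5) / 3 = (4·7.4941 − 7.9957)/3 = (21.9807)/3 = 7.32690.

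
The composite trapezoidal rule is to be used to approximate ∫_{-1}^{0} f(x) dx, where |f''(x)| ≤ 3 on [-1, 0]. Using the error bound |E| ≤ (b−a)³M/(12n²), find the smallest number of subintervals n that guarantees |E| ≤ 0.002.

12

Need 3/(12n²) ≤ 0.002.
n² ≥ 3/(12·0.002) = 125 ⇒ n ≥ 11.1803, so the smallest n is 12.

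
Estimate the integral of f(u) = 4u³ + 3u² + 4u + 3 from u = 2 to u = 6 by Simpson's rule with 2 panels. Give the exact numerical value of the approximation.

1564

h = (6 − 2)/2 = 2.
Nodes u₀,…,u₂ = 2, 4, 6.
f(u) = 4u³ + 3u² + 4u + 3: f₀=55, f₁=323, f₂=999.
(h/3)·[f₀ + 4f₁ + f₂] = 0.666667·(2346) = 1564.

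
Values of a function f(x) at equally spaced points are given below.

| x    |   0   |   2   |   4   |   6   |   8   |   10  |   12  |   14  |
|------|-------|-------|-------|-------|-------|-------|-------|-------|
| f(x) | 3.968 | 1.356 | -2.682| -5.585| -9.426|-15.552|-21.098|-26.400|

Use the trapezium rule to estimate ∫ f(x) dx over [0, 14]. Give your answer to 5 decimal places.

-128.40600

h = 2, n = 7.
(h/2)·[y₀ + 2y₁ + 2y₂ + 2y₃ + 2y₄ + 2y₅ + 2y₆ + y₇] = 1·(-128.406) = -128.40600.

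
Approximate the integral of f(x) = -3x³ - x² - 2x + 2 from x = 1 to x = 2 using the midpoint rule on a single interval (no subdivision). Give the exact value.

M = (b−a)·f(1.5) = 1·(-13.375) = -13.375.

-13.375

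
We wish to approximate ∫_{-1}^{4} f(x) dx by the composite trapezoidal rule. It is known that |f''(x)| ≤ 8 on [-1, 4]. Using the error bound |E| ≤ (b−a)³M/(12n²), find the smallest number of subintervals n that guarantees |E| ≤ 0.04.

Need 1000/(12n²) ≤ 0.04.
n² ≥ 1000/(12·0.04) = 2083.33 ⇒ n ≥ 45.6435, so the smallest n is 46.

46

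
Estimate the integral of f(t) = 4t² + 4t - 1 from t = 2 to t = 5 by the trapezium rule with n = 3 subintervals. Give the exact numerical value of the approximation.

h = (5 − 2)/3 = 1.
Nodes t₀,…,t₃ = 2, 3, 4, 5.
f(t) = 4t² + 4t - 1: f₀=23, f₁=47, f₂=79, f₃=119.
(h/2)·[f₀ + 2f₁ + 2f₂ + f₃] = 0.5·(394) = 197.

197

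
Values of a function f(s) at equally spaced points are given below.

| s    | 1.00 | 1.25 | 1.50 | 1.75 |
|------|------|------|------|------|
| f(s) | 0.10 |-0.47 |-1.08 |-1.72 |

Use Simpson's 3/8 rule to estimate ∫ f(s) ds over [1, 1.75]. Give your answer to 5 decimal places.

-0.58781

h = 0.25, n = 3.
(3h/8)·[y₀ + 3y₁ + 3y₂ + y₃] = 0.09375·(-6.27) = -0.58781.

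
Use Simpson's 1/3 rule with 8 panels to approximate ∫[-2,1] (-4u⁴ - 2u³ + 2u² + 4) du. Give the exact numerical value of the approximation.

h = (1 − (-2))/8 = 0.375.
Nodes u₀,…,u₈ = -2, -1.625, -1.25, -0.875, -0.5, -0.125, 0.25, 0.625, 1.
f(u) = -4u⁴ - 2u³ + 2u² + 4: f₀=-36, f₁=-10.0283203125, f₂=1.265625, f₃=4.5263671875, f₄=4.5, f₅=4.0341796875, f₆=4.078125, f₇=3.6826171875, f₈=0.
(h/3)·[f₀ + 4f₁ + 2f₂ + 4f₃ + 2f₄ + 4f₅ + 2f₆ + 4f₇ + f₈] = 0.125·(-7.453125) = -0.931640625.

-0.931640625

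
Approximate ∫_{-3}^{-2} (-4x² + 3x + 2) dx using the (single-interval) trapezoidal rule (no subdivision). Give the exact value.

T = (b−a)/2 · [f(-3) + f(-2)] = 0.5·[(-43) + (-20)] = -31.5.

-31.5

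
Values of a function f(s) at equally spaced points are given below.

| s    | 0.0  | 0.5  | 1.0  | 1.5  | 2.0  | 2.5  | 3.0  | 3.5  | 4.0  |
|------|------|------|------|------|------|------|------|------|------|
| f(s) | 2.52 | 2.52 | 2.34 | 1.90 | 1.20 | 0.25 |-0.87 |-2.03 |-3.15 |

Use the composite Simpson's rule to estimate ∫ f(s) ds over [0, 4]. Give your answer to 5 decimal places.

h = 0.5, n = 8.
(h/3)·[y₀ + 4y₁ + 2y₂ + 4y₃ + 2y₄ + 4y₅ + 2y₆ + 4y₇ + y₈] = 0.166667·(15.27) = 2.54500.

2.54500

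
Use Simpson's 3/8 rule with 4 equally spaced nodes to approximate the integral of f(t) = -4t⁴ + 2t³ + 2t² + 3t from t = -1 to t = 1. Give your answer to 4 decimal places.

-0.7407

h = (1 − (-1))/3 = 0.666667.
Nodes t₀,…,t₃ = -1, -0.333333, 0.333333, 1.
f(t) = -4t⁴ + 2t³ + 2t² + 3t: f₀=-7, f₁=-0.901235, f₂=1.246914, f₃=3.
(3h/8)·[f₀ + 3f₁ + 3f₂ + f₃] = 0.25·(-2.962963) = -0.7407.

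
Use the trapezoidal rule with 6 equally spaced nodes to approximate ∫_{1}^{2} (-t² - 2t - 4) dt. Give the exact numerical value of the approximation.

-9.34

h = (2 − 1)/5 = 0.2.
Nodes t₀,…,t₅ = 1, 1.2, 1.4, 1.6, 1.8, 2.
f(t) = -t² - 2t - 4: f₀=-7, f₁=-7.84, f₂=-8.76, f₃=-9.76, f₄=-10.84, f₅=-12.
(h/2)·[f₀ + 2f₁ + 2f₂ + 2f₃ + 2f₄ + f₅] = 0.1·(-93.4) = -9.34.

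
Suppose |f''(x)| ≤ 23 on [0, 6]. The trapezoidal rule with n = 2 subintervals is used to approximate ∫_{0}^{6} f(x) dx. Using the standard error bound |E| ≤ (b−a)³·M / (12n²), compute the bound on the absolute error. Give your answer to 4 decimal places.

|E| ≤ (6)³·23 / (12·2²) = 4968/48 = 103.5000.

103.5000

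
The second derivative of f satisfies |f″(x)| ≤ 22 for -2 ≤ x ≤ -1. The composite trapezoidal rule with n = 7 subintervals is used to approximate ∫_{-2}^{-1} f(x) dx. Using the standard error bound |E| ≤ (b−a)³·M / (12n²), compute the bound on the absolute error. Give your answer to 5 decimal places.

0.03741

|E| ≤ (1)³·22 / (12·7²) = 22/588 = 0.03741.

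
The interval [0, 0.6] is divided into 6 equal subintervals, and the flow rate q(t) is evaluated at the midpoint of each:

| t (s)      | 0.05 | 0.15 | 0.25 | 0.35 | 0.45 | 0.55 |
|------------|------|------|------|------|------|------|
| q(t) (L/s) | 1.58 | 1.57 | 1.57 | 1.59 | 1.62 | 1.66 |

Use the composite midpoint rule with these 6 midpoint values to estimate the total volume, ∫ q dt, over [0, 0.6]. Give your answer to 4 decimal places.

0.9590

h = 0.1, n = 6.
h·[y(m₁) + y(m₂) + y(m₃) + y(m₄) + y(m₅) + y(m₆)] = 0.1·(9.59) = 0.9590.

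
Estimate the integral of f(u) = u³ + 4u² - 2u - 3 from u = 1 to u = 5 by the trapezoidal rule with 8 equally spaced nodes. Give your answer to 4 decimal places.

h = (5 − 1)/7 = 0.571429.
Nodes u₀,…,u₇ = 1, 1.571429, 2.142857, 2.714286, 3.285714, 3.857143, 4.428571, 5.
f(u) = u³ + 4u² - 2u - 3: f₀=0, f₁=7.615160, f₂=20.921283, f₃=41.037901, f₄=69.084548, f₅=106.180758, f₆=153.446064, f₇=212.
(h/2)·[f₀ + 2f₁ + 2f₂ + 2f₃ + 2f₄ + 2f₅ + 2f₆ + f₇] = 0.285714·(1008.571429) = 288.1633.

288.1633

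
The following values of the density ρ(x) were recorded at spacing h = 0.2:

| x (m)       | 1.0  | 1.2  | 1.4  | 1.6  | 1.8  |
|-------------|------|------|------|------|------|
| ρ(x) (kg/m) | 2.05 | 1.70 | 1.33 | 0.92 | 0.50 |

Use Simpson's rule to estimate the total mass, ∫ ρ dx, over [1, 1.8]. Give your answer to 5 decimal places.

h = 0.2, n = 4.
(h/3)·[y₀ + 4y₁ + 2y₂ + 4y₃ + y₄] = 0.066667·(15.69) = 1.04600.

1.04600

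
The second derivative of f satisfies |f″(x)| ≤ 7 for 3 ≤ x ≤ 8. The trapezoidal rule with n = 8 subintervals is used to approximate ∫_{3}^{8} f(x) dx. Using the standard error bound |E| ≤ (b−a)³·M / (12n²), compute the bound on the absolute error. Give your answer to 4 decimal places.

|E| ≤ (5)³·7 / (12·8²) = 875/768 = 1.1393.

1.1393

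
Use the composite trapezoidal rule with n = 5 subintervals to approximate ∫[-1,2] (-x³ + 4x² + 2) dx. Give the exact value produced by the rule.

14.7

h = (2 − (-1))/5 = 0.6.
Nodes x₀,…,x₅ = -1, -0.4, 0.2, 0.8, 1.4, 2.
f(x) = -x³ + 4x² + 2: f₀=7, f₁=2.704, f₂=2.152, f₃=4.048, f₄=7.096, f₅=10.
(h/2)·[f₀ + 2f₁ + 2f₂ + 2f₃ + 2f₄ + f₅] = 0.3·(49) = 14.7.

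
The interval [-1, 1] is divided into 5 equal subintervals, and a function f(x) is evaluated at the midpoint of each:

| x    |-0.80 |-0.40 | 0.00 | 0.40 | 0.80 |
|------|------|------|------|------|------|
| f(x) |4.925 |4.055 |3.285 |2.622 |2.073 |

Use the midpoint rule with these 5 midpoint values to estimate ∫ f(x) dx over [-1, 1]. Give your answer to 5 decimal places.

6.78400

h = 0.4, n = 5.
h·[y(m₁) + y(m₂) + y(m₃) + y(m₄) + y(m₅)] = 0.4·(16.960) = 6.78400.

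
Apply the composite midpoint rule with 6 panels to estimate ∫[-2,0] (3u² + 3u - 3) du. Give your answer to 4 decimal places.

h = (0 − (-2))/6 = 0.333333.
Midpoints m₁,…,m₆ = -1.833333, -1.5, -1.166667, -0.833333, -0.5, -0.166667.
f(m₁)=1.583333, f(m₂)=-0.75, f(m₃)=-2.416667, f(m₄)=-3.416667, f(m₅)=-3.75, f(m₆)=-3.416667.
h·[f(m₁) + f(m₂) + f(m₃) + f(m₄) + f(m₅) + f(m₆)] = 0.333333·(-12.166667) = -4.0556.

-4.0556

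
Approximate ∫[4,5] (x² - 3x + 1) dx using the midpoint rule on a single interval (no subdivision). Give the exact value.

M = (b−a)·f(4.5) = 1·(7.75) = 7.75.

7.75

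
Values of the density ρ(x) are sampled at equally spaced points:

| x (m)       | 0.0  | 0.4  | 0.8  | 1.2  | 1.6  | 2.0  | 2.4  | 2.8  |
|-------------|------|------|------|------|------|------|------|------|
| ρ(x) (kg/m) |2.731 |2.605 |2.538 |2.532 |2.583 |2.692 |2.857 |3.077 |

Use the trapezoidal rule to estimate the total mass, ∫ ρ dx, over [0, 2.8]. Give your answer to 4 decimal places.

7.4844

h = 0.4, n = 7.
(h/2)·[y₀ + 2y₁ + 2y₂ + 2y₃ + 2y₄ + 2y₅ + 2y₆ + y₇] = 0.2·(37.422) = 7.4844.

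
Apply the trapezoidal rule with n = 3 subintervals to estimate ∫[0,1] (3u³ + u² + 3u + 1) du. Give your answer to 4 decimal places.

3.6852

h = (1 − 0)/3 = 0.333333.
Nodes u₀,…,u₃ = 0, 0.333333, 0.666667, 1.
f(u) = 3u³ + u² + 3u + 1: f₀=1, f₁=2.222222, f₂=4.333333, f₃=8.
(h/2)·[f₀ + 2f₁ + 2f₂ + f₃] = 0.166667·(22.111111) = 3.6852.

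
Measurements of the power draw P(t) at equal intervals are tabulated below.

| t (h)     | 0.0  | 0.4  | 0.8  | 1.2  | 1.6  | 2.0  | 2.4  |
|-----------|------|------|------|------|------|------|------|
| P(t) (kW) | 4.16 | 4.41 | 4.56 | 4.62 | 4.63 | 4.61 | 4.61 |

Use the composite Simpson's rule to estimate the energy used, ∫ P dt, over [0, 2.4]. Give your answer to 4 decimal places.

10.8947

h = 0.4, n = 6.
(h/3)·[y₀ + 4y₁ + 2y₂ + 4y₃ + 2y₄ + 4y₅ + y₆] = 0.133333·(81.71) = 10.8947.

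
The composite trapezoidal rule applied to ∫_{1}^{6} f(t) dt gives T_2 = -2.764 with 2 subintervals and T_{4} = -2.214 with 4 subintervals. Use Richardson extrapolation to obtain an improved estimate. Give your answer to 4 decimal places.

-2.0307

R = (4·T_{4} − T_2) / 3 = (4·(-2.214) − (-2.764))/3 = (-6.092)/3 = -2.0307.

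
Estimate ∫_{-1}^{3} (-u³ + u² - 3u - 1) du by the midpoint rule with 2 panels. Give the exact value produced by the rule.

h = (3 − (-1))/2 = 2.
Midpoints m₁,…,m₂ = 0, 2.
f(m₁)=-1, f(m₂)=-11.
h·[f(m₁) + f(m₂)] = 2·(-12) = -24.

-24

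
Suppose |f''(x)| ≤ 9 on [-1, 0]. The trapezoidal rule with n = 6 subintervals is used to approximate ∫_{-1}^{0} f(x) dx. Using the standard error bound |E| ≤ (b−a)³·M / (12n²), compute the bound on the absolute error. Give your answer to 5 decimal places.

0.02083

|E| ≤ (1)³·9 / (12·6²) = 9/432 = 0.02083.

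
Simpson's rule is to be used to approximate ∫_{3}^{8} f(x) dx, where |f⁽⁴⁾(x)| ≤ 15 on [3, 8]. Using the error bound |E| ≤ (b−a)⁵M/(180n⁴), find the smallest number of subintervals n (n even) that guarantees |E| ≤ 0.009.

Need 46875/(180n⁴) ≤ 0.009.
n⁴ ≥ 46875/(180·0.009) = 28935.2 ⇒ n ≥ 13.0424, so the smallest even n is 14. (n must be even for Simpson's rule.)

14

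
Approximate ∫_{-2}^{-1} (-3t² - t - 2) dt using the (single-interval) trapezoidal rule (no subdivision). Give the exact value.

-8

T = (b−a)/2 · [f(-2) + f(-1)] = 0.5·[(-12) + (-4)] = -8.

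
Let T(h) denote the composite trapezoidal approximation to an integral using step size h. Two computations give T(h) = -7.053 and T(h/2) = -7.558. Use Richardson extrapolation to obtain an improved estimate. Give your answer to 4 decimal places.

R = (4·T(h/2) − T(h)) / 3 = (4·(-7.558) − (-7.053))/3 = (-23.179)/3 = -7.7263.

-7.7263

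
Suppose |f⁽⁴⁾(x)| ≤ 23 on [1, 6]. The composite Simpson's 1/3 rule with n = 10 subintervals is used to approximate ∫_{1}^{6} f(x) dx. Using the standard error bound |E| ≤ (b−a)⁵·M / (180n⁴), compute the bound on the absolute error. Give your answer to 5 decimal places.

0.03993

|E| ≤ (5)⁵·23 / (180·10⁴) = 71875/1800000 = 0.03993.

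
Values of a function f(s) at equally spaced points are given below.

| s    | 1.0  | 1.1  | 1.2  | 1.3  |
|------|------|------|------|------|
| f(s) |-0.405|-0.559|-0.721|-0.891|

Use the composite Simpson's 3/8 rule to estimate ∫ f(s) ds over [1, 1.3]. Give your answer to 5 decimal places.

h = 0.1, n = 3.
(3h/8)·[y₀ + 3y₁ + 3y₂ + y₃] = 0.0375·(-5.136) = -0.19260.

-0.19260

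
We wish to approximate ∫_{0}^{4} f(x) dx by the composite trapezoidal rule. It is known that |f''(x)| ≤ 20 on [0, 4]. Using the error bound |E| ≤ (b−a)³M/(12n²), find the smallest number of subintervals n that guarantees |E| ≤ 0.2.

Need 1280/(12n²) ≤ 0.2.
n² ≥ 1280/(12·0.2) = 533.333 ⇒ n ≥ 23.0940, so the smallest n is 24.

24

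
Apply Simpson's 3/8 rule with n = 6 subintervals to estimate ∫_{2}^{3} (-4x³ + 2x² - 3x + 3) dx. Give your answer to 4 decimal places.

-56.8333

h = (3 − 2)/6 = 0.166667.
Nodes x₀,…,x₆ = 2, 2.166667, 2.333333, 2.5, 2.666667, 2.833333, 3.
f(x) = -4x³ + 2x² - 3x + 3: f₀=-27, f₁=-34.796296, f₂=-43.925926, f₃=-54.5, f₄=-66.629630, f₅=-80.425926, f₆=-96.
(3h/8)·[f₀ + 3f₁ + 3f₂ + 2f₃ + 3f₄ + 3f₅ + f₆] = 0.0625·(-909.333333) = -56.8333.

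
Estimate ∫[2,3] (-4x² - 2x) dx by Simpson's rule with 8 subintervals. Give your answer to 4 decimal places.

h = (3 − 2)/8 = 0.125.
Nodes x₀,…,x₈ = 2, 2.125, 2.25, 2.375, 2.5, 2.625, 2.75, 2.875, 3.
f(x) = -4x² - 2x: f₀=-20, f₁=-22.3125, f₂=-24.75, f₃=-27.3125, f₄=-30, f₅=-32.8125, f₆=-35.75, f₇=-38.8125, f₈=-42.
(h/3)·[f₀ + 4f₁ + 2f₂ + 4f₃ + 2f₄ + 4f₅ + 2f₆ + 4f₇ + f₈] = 0.041667·(-728) = -30.3333.

-30.3333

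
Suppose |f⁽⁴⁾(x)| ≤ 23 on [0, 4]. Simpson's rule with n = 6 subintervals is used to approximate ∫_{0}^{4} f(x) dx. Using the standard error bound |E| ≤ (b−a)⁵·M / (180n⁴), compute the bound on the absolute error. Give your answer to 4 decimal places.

0.1010

|E| ≤ (4)⁵·23 / (180·6⁴) = 23552/233280 = 0.1010.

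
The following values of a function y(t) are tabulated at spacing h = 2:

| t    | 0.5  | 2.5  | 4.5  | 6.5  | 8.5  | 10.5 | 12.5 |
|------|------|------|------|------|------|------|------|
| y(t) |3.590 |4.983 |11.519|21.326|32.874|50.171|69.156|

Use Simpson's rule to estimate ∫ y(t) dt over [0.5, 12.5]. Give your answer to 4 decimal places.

311.6347

h = 2, n = 6.
(h/3)·[y₀ + 4y₁ + 2y₂ + 4y₃ + 2y₄ + 4y₅ + y₆] = 0.666667·(467.452) = 311.6347.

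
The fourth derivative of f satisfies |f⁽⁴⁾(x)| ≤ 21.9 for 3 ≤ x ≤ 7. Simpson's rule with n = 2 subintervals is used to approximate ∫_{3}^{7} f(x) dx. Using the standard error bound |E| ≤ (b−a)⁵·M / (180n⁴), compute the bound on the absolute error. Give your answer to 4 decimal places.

7.7867

|E| ≤ (4)⁵·21.9 / (180·2⁴) = 22425.6/2880 = 7.7867.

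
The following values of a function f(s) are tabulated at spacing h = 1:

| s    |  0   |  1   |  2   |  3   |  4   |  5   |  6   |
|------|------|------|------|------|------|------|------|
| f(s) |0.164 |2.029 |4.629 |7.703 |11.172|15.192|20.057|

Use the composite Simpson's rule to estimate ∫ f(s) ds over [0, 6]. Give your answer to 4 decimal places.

h = 1, n = 6.
(h/3)·[y₀ + 4y₁ + 2y₂ + 4y₃ + 2y₄ + 4y₅ + y₆] = 0.333333·(151.519) = 50.5063.

50.5063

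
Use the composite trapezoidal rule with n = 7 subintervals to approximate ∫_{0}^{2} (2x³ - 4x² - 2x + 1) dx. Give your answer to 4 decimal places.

-4.6122

h = (2 − 0)/7 = 0.285714.
Nodes x₀,…,x₇ = 0, 0.285714, 0.571429, 0.857143, 1.142857, 1.428571, 1.714286, 2.
f(x) = 2x³ - 4x² - 2x + 1: f₀=1, f₁=0.148688, f₂=-1.075802, f₃=-2.393586, f₄=-3.524781, f₅=-4.189504, f₆=-4.107872, f₇=-3.
(h/2)·[f₀ + 2f₁ + 2f₂ + 2f₃ + 2f₄ + 2f₅ + 2f₆ + f₇] = 0.142857·(-32.285714) = -4.6122.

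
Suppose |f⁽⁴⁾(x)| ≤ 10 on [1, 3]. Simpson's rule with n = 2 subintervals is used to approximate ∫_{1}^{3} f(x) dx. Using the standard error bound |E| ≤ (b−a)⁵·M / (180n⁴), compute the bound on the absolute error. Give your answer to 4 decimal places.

0.1111

|E| ≤ (2)⁵·10 / (180·2⁴) = 320/2880 = 0.1111.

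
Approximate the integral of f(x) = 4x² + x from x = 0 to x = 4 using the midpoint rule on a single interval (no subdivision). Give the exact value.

72

M = (b−a)·f(2) = 4·(18) = 72.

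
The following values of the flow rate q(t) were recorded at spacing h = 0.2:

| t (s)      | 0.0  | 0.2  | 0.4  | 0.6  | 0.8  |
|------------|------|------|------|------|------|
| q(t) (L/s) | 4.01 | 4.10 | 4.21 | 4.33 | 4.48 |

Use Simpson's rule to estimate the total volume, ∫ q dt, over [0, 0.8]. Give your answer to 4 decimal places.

h = 0.2, n = 4.
(h/3)·[y₀ + 4y₁ + 2y₂ + 4y₃ + y₄] = 0.066667·(50.63) = 3.3753.

3.3753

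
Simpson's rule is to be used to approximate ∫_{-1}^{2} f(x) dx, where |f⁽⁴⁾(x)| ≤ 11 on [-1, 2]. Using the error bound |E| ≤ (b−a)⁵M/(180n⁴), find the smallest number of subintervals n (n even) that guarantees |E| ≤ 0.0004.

14

Need 2673/(180n⁴) ≤ 0.0004.
n⁴ ≥ 2673/(180·0.0004) = 37125 ⇒ n ≥ 13.8809, so the smallest even n is 14. (n must be even for Simpson's rule.)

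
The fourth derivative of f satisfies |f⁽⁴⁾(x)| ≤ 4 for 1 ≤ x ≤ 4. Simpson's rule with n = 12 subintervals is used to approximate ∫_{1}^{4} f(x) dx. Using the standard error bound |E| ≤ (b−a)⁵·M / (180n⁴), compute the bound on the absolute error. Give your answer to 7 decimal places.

|E| ≤ (3)⁵·4 / (180·12⁴) = 972/3732480 = 0.0002604.

0.0002604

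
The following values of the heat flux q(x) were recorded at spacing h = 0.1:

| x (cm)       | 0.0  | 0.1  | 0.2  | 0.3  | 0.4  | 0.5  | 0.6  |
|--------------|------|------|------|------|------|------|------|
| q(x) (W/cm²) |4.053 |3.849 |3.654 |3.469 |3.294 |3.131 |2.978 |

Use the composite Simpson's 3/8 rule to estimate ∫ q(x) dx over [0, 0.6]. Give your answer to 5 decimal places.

2.09074

h = 0.1, n = 6.
(3h/8)·[y₀ + 3y₁ + 3y₂ + 2y₃ + 3y₄ + 3y₅ + y₆] = 0.0375·(55.753) = 2.09074.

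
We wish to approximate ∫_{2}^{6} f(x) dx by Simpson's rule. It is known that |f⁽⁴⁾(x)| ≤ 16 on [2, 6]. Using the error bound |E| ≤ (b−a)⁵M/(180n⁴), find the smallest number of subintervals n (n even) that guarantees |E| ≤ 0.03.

8

Need 16384/(180n⁴) ≤ 0.03.
n⁴ ≥ 16384/(180·0.03) = 3034.07 ⇒ n ≥ 7.4218, so the smallest even n is 8. (n must be even for Simpson's rule.)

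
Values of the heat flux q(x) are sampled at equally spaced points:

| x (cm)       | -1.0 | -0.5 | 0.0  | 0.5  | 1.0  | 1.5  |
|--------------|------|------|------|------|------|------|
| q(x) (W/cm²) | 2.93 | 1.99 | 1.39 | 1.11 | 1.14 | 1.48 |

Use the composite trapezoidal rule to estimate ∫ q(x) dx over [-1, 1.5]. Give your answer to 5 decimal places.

h = 0.5, n = 5.
(h/2)·[y₀ + 2y₁ + 2y₂ + 2y₃ + 2y₄ + y₅] = 0.25·(15.67) = 3.91750.

3.91750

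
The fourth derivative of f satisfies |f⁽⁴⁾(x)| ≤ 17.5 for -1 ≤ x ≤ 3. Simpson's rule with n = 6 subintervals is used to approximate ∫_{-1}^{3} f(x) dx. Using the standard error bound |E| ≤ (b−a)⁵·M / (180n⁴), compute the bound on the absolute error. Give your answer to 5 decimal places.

0.07682

|E| ≤ (4)⁵·17.5 / (180·6⁴) = 17920/233280 = 0.07682.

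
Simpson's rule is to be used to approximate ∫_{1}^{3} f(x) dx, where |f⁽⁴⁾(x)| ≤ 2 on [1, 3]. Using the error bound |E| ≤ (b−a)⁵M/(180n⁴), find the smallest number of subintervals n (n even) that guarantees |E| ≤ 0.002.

4

Need 64/(180n⁴) ≤ 0.002.
n⁴ ≥ 64/(180·0.002) = 177.778 ⇒ n ≥ 3.6515, so the smallest even n is 4. (n must be even for Simpson's rule.)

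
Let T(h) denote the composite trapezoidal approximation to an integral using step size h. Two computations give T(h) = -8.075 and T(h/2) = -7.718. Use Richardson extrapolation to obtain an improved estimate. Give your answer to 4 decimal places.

-7.5990

R = (4·T(h/2) − T(h)) / 3 = (4·(-7.718) − (-8.075))/3 = (-22.797)/3 = -7.5990.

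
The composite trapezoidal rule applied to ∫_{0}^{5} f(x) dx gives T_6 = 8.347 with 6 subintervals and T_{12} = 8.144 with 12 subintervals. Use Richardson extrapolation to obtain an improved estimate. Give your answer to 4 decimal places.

R = (4·T_{12} − T_6) / 3 = (4·8.144 − 8.347)/3 = (24.229)/3 = 8.0763.

8.0763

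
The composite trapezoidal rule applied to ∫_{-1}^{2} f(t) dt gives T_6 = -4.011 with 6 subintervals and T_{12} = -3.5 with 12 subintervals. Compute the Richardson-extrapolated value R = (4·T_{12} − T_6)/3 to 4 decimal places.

R = (4·T_{12} − T_6) / 3 = (4·(-3.5) − (-4.011))/3 = (-9.989)/3 = -3.3297.

-3.3297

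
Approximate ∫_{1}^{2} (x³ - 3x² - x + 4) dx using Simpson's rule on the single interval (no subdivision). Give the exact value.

S = (b−a)/6 · [f(1) + 4f(1.5) + f(2)] = 0.166667·[1 + 4·(-0.875) + (-2)] = -0.75.

-0.75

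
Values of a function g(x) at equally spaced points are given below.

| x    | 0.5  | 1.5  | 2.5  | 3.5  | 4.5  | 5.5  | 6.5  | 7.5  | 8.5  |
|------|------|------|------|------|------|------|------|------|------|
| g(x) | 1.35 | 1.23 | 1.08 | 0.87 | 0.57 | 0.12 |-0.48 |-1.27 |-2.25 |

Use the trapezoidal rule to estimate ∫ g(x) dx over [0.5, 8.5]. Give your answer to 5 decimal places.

1.67000

h = 1, n = 8.
(h/2)·[y₀ + 2y₁ + 2y₂ + 2y₃ + 2y₄ + 2y₅ + 2y₆ + 2y₇ + y₈] = 0.5·(3.34) = 1.67000.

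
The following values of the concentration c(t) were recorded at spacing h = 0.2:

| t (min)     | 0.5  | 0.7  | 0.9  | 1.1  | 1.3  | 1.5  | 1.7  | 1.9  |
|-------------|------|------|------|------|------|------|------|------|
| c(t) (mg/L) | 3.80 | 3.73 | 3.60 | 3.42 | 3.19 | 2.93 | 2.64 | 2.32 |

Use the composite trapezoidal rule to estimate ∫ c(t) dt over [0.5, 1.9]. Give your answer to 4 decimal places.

h = 0.2, n = 7.
(h/2)·[y₀ + 2y₁ + 2y₂ + 2y₃ + 2y₄ + 2y₅ + 2y₆ + y₇] = 0.1·(45.14) = 4.5140.

4.5140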